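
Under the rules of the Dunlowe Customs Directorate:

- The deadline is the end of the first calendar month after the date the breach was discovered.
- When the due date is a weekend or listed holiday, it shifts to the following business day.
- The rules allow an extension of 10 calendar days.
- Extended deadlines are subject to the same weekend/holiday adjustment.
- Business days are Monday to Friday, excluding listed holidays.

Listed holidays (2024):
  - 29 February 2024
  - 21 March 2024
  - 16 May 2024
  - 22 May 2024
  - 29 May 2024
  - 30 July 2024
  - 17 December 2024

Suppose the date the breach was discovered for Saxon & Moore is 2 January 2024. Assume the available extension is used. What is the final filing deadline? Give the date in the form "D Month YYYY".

11 March 2024

1 month after 2 January 2024 falls in February 2024; the last day of that month is 29 February 2024.
Because 29 February 2024 is a listed holiday, the deadline becomes 1 March 2024 (Friday).
The 10-calendar-day extension moves the deadline from 1 March 2024 to 11 March 2024.
11 March 2024 is a Monday and not a listed holiday, so it stands.
So the filing is due 11 March 2024.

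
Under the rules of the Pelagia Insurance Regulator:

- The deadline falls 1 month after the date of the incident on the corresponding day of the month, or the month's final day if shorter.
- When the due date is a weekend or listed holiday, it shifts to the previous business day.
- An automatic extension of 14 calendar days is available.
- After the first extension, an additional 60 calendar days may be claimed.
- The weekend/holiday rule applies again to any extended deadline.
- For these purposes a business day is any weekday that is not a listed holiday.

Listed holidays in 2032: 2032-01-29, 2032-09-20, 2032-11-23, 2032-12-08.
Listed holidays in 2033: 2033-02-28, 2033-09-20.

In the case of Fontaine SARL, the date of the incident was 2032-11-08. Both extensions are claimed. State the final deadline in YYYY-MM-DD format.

2033-02-18

1 month from 2032-11-08 is 2032-12-08.
Because 2032-12-08 is a listed holiday, the deadline becomes 2032-12-07 (Tuesday).
Add the 14 calendar-day extension to 2032-12-07: 2032-12-21.
2032-12-21 is a Tuesday and not a listed holiday, so it stands.
Add the 60 calendar-day extension to 2032-12-21: 2033-02-19.
2033-02-19 is a Saturday, so it moves to the preceding business day, 2033-02-18 (Friday).
The final due date is 2033-02-18.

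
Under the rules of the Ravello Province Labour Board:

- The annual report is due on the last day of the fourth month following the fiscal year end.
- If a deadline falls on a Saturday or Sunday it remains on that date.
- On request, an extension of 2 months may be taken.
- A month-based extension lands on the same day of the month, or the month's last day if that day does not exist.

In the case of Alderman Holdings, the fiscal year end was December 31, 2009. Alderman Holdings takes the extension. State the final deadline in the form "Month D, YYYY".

The fourth month after December 31, 2009 is April 2010, whose last day is April 30, 2010.
No adjustment is made for weekends or holidays, so April 30, 2010 stands.
Applying the 2 months extension: 2 months after April 30, 2010 is June 30, 2010.
June 30, 2010 is a Wednesday; no weekend or holiday adjustment applies.
Final deadline: June 30, 2010.

June 30, 2010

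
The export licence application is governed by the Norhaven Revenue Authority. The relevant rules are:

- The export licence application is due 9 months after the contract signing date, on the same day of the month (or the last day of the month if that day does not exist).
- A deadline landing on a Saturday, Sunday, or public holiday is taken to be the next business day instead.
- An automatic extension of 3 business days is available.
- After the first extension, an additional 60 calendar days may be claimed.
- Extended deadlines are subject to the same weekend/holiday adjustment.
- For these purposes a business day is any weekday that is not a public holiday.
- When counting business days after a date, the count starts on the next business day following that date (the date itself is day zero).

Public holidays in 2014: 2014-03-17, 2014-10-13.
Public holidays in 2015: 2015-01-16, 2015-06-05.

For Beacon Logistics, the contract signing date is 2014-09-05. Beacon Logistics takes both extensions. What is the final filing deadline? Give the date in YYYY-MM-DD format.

2015-08-10

9 months from 2014-09-05 is 2015-06-05.
2015-06-05 is a listed holiday, so it moves to the next business day, 2015-06-08 (Monday).
Counting 3 further business days from 2015-06-08 reaches 2015-06-11.
2015-06-11 falls on a Thursday, which is a business day, so no adjustment is needed.
Applying the 60-calendar-day extension: 2015-06-11 + 60 days = 2015-08-10.
2015-08-10 falls on a Monday, which is a business day, so no adjustment is needed.
Deadline: 2015-08-10.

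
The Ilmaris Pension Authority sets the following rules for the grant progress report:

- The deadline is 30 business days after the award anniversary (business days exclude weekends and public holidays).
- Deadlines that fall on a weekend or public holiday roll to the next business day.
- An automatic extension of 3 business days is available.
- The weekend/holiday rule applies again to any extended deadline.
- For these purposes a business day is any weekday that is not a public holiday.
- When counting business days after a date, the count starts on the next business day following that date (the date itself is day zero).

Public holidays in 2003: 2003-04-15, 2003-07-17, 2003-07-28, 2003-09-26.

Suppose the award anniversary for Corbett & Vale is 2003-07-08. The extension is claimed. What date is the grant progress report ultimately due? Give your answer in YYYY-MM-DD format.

2003-08-26

Counting 30 business days after 2003-07-08 (skipping weekends and listed holidays) reaches 2003-08-21.
Since 2003-08-21 is a Thursday and not a holiday, the date is unchanged.
Counting 3 further business days from 2003-08-21 reaches 2003-08-26.
2003-08-26 (Tuesday) is already a business day.
Deadline: 2003-08-26.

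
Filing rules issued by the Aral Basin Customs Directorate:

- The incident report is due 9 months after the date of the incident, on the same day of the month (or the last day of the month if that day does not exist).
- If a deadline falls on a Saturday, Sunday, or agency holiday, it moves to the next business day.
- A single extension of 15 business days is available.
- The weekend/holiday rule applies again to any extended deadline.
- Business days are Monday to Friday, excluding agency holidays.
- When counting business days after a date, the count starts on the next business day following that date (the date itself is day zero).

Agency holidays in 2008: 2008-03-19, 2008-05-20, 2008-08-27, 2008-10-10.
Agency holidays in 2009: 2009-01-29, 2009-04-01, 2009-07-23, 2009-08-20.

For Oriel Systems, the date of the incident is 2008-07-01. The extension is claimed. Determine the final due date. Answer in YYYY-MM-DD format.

2009-04-23

9 months after 2008-07-01, on the same day of the month, is 2009-04-01.
Because 2009-04-01 is a listed holiday, the deadline becomes 2009-04-02 (Thursday).
The 15-business-day extension runs from 2009-04-02 to 2009-04-23.
Since 2009-04-23 is a Thursday and not a holiday, the date is unchanged.
Deadline: 2009-04-23.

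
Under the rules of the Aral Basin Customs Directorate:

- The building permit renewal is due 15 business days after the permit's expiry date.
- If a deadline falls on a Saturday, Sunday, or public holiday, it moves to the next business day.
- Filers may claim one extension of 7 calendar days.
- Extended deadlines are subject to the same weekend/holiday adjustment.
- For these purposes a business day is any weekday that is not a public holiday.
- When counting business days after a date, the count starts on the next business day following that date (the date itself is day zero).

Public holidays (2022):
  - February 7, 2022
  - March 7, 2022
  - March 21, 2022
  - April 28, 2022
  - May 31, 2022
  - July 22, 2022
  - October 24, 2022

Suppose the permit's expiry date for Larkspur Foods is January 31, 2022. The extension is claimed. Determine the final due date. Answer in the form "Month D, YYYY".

Starting the day after January 31, 2022 and counting 15 business days lands on February 22, 2022.
February 22, 2022 (Tuesday) is already a business day.
With the 7-day extension, February 22, 2022 becomes March 1, 2022.
March 1, 2022 (Tuesday) is already a business day.
Final deadline: March 1, 2022.

March 1, 2022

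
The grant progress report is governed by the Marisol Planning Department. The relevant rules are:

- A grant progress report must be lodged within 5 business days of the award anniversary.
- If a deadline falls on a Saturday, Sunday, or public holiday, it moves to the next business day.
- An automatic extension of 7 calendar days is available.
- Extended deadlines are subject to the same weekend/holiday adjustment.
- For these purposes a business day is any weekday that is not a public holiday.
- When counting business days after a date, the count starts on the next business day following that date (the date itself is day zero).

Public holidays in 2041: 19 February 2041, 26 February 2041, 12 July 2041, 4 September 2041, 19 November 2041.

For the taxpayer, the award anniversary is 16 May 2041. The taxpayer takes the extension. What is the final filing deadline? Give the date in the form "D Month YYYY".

30 May 2041

Counting 5 business days after 16 May 2041 (skipping weekends and listed holidays) reaches 23 May 2041.
23 May 2041 falls on a Thursday, which is a business day, so no adjustment is needed.
Applying the 7-calendar-day extension: 23 May 2041 + 7 days = 30 May 2041.
Since 30 May 2041 is a Thursday and not a holiday, the date is unchanged.
The final due date is 30 May 2041.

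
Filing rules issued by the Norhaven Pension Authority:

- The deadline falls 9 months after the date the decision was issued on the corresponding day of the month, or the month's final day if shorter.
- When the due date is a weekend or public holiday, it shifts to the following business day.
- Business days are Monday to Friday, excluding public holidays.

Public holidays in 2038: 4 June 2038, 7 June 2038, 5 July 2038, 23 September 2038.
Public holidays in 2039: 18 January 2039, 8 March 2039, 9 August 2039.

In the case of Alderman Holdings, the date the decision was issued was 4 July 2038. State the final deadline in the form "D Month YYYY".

Moving 9 months forward from 4 July 2038 on the corresponding day gives 4 April 2039.
Since 4 April 2039 is a Monday and not a holiday, the date is unchanged.
The final due date is 4 April 2039.

4 April 2039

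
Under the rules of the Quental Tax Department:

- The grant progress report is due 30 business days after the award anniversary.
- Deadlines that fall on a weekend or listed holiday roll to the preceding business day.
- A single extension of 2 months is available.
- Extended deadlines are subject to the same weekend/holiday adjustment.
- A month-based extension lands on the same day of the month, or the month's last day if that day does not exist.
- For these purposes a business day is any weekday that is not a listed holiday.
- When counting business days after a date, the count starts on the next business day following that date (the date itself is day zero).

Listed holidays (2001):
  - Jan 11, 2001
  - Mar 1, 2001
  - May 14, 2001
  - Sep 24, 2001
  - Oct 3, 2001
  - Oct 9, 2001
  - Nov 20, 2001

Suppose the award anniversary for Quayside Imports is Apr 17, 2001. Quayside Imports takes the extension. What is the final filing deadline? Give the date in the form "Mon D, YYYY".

30 business days after Apr 17, 2001, excluding weekends and holidays, is May 30, 2001.
May 30, 2001 falls on a Wednesday, which is a business day, so no adjustment is needed.
Add 2 months to May 30, 2001: Jul 30, 2001.
Jul 30, 2001 (Monday) is already a business day.
So the filing is due Jul 30, 2001.

Jul 30, 2001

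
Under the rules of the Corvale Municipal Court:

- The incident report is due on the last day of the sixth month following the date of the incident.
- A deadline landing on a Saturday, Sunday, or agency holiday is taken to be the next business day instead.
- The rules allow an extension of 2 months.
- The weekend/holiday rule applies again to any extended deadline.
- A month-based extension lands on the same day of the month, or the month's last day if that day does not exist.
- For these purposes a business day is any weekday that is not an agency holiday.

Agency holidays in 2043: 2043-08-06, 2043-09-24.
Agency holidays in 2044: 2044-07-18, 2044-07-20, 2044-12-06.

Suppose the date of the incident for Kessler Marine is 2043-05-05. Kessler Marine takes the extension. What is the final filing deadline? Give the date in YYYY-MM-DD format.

2044-02-01

6 months after 2043-05-05 falls in November 2043; the last day of that month is 2043-11-30.
2043-11-30 falls on a Monday, which is a business day, so no adjustment is needed.
The 2 months extension carries 2043-11-30 to 2044-01-30.
2044-01-30 falls on a Saturday. Rolling to the next business day gives 2044-02-01, a Monday.
The final due date is 2044-02-01.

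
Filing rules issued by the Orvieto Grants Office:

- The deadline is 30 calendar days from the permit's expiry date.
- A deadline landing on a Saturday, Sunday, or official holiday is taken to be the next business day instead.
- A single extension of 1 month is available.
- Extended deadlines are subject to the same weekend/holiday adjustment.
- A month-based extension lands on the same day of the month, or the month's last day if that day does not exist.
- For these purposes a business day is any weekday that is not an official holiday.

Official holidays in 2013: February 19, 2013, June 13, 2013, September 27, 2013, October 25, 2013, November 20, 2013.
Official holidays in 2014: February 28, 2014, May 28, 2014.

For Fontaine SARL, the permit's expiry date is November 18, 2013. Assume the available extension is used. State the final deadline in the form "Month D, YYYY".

From November 18, 2013, 30 calendar days later is December 18, 2013.
December 18, 2013 (Wednesday) is already a business day.
The 1 month extension carries December 18, 2013 to January 18, 2014.
January 18, 2014 is a Saturday; the next business day is January 20, 2014 (Monday).
So the filing is due January 20, 2014.

January 20, 2014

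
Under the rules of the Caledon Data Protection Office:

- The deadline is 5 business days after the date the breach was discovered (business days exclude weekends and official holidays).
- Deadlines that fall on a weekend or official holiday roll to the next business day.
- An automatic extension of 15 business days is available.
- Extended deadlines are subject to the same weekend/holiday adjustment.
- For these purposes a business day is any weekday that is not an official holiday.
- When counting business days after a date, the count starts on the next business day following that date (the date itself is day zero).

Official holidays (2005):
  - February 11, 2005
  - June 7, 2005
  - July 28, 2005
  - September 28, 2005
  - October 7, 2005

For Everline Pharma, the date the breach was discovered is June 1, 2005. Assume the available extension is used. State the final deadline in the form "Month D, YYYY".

June 30, 2005

Counting 5 business days after June 1, 2005 (skipping weekends and listed holidays) reaches June 9, 2005.
June 9, 2005 falls on a Thursday, which is a business day, so no adjustment is needed.
Applying the 15-business-day extension: 15 business days after June 9, 2005 is June 30, 2005.
June 30, 2005 (Thursday) is already a business day.
Deadline: June 30, 2005.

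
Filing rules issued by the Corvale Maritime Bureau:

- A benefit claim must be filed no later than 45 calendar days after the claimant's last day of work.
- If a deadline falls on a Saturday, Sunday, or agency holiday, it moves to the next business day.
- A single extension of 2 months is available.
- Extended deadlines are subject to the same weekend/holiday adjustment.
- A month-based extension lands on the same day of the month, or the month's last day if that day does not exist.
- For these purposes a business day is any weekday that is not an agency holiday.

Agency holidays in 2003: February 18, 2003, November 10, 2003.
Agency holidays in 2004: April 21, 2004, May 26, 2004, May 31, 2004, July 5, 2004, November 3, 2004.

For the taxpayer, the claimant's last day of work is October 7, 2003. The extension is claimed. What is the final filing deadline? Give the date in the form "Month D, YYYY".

Adding 45 calendar days to October 7, 2003 gives November 21, 2003.
November 21, 2003 (Friday) is already a business day.
Add 2 months to November 21, 2003: January 21, 2004.
January 21, 2004 (Wednesday) is already a business day.
Deadline: January 21, 2004.

January 21, 2004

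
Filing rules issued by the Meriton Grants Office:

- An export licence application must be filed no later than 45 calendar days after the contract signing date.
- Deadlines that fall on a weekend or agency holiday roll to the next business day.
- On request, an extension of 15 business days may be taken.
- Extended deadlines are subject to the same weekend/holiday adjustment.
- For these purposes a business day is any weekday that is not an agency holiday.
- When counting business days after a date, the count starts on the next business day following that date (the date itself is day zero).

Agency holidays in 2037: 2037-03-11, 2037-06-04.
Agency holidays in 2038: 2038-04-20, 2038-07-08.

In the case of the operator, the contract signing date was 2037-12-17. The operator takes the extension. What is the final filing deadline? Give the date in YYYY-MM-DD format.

45 calendar days after 2037-12-17 is 2038-01-31.
2038-01-31 falls on a Sunday. Rolling to the next business day gives 2038-02-01, a Monday.
Counting 15 further business days from 2038-02-01 reaches 2038-02-22.
2038-02-22 (Monday) is already a business day.
Final deadline: 2038-02-22.

2038-02-22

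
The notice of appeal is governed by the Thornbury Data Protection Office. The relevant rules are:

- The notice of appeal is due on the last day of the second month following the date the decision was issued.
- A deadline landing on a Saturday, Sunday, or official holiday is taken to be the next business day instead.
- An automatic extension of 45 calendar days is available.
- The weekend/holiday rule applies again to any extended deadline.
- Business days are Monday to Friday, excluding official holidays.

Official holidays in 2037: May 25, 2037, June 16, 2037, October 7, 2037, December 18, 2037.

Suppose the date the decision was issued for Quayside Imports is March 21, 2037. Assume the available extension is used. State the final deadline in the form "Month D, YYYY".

2 months after March 21, 2037 falls in May 2037; the last day of that month is May 31, 2037.
May 31, 2037 is a Sunday; the next business day is June 1, 2037 (Monday).
With the 45-day extension, June 1, 2037 becomes July 16, 2037.
Since July 16, 2037 is a Thursday and not a holiday, the date is unchanged.
So the filing is due July 16, 2037.

July 16, 2037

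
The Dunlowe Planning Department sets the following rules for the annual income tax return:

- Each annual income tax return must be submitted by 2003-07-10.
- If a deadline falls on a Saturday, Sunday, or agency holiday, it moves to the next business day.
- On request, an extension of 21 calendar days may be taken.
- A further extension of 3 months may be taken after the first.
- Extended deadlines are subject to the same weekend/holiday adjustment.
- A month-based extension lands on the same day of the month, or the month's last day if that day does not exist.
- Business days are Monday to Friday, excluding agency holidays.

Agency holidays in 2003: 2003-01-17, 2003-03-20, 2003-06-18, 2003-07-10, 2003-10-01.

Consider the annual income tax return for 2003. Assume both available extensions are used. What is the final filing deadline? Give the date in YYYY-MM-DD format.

Start from the fixed due date, 2003-07-10.
2003-07-10 is a listed holiday; the next business day is 2003-07-11 (Friday).
Add the 21 calendar-day extension to 2003-07-11: 2003-08-01.
2003-08-01 is a Friday and not a listed holiday, so it stands.
Add 3 months to 2003-08-01: 2003-11-01.
Because 2003-11-01 is a Saturday, the deadline becomes 2003-11-03 (Monday).
So the filing is due 2003-11-03.

2003-11-03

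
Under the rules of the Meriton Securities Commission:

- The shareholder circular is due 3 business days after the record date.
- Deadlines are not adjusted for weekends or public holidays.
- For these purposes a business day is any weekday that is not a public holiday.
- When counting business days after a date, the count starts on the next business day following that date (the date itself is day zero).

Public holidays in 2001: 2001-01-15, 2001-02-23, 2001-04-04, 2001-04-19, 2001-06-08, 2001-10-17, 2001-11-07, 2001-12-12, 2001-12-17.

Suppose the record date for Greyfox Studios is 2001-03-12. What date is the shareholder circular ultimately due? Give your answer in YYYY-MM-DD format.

Starting the day after 2001-03-12 and counting 3 business days lands on 2001-03-15.
No adjustment is made for weekends or holidays, so 2001-03-15 stands.
Deadline: 2001-03-15.

2001-03-15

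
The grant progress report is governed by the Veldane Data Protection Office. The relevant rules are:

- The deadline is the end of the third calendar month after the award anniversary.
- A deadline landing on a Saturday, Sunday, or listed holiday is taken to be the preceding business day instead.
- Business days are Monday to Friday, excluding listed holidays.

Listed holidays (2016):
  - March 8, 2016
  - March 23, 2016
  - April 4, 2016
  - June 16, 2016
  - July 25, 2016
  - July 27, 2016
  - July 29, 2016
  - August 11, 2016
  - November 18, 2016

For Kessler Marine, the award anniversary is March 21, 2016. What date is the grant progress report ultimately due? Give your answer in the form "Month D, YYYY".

3 months after March 21, 2016 falls in June 2016; the last day of that month is June 30, 2016.
June 30, 2016 falls on a Thursday, which is a business day, so no adjustment is needed.
Final deadline: June 30, 2016.

June 30, 2016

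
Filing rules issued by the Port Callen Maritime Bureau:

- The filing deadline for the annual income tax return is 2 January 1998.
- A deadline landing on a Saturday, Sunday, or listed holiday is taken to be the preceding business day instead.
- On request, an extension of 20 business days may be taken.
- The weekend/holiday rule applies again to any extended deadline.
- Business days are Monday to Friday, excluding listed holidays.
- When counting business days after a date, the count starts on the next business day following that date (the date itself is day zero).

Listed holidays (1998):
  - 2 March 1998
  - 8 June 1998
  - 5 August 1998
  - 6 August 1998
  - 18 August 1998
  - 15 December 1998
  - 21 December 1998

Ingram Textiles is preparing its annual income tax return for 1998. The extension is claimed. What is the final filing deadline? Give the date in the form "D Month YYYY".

30 January 1998

Start from the fixed due date, 2 January 1998.
2 January 1998 (Friday) is already a business day.
Applying the 20-business-day extension: 20 business days after 2 January 1998 is 30 January 1998.
30 January 1998 (Friday) is already a business day.
The final due date is 30 January 1998.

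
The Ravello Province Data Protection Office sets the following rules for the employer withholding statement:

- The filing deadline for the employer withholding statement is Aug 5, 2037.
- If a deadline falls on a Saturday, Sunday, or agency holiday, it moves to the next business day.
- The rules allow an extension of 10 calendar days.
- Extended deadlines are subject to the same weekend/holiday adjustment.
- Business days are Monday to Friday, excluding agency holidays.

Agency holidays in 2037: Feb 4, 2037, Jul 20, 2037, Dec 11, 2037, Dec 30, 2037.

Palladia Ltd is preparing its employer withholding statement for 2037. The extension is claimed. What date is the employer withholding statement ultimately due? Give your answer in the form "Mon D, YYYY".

The statutory due date is Aug 5, 2037.
Aug 5, 2037 (Wednesday) is already a business day.
With the 10-day extension, Aug 5, 2037 becomes Aug 15, 2037.
Aug 15, 2037 falls on a Saturday. Rolling to the next business day gives Aug 17, 2037, a Monday.
So the filing is due Aug 17, 2037.

Aug 17, 2037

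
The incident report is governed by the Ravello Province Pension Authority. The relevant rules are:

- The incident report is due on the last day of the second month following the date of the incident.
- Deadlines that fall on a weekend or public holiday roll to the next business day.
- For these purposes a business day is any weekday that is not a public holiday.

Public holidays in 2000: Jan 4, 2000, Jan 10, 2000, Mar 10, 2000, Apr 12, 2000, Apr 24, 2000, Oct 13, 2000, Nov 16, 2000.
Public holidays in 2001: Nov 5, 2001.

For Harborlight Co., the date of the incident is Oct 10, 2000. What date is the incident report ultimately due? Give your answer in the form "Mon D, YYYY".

Jan 1, 2001

2 months after Oct 10, 2000 is December 2000; that month ends on Dec 31, 2000.
Dec 31, 2000 is a Sunday, so it moves to the next business day, Jan 1, 2001 (Monday).
Final deadline: Jan 1, 2001.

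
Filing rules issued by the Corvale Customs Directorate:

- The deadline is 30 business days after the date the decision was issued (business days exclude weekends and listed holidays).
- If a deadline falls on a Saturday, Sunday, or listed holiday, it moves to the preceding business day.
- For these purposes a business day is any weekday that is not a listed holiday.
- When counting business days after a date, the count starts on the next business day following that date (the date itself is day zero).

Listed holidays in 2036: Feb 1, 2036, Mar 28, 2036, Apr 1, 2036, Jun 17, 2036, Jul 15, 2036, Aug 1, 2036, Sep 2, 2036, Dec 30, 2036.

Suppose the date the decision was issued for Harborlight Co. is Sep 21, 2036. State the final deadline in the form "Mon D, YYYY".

Counting 30 business days after Sep 21, 2036 (skipping weekends and listed holidays) reaches Oct 31, 2036.
Oct 31, 2036 is a Friday and not a listed holiday, so it stands.
So the filing is due Oct 31, 2036.

Oct 31, 2036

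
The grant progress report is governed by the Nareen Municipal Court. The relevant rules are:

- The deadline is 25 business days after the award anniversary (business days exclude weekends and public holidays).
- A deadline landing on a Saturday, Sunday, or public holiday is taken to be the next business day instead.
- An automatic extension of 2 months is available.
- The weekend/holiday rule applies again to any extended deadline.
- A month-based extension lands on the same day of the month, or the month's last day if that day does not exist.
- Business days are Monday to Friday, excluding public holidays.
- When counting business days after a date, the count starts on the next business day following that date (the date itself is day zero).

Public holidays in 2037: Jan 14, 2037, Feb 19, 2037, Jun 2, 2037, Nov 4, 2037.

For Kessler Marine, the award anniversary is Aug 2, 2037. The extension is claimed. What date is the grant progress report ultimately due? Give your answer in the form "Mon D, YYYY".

Nov 5, 2037

Starting the day after Aug 2, 2037 and counting 25 business days lands on Sep 4, 2037.
Sep 4, 2037 (Friday) is already a business day.
Applying the 2 months extension: 2 months after Sep 4, 2037 is Nov 4, 2037.
Nov 4, 2037 is a listed holiday; the next business day is Nov 5, 2037 (Thursday).
Final deadline: Nov 5, 2037.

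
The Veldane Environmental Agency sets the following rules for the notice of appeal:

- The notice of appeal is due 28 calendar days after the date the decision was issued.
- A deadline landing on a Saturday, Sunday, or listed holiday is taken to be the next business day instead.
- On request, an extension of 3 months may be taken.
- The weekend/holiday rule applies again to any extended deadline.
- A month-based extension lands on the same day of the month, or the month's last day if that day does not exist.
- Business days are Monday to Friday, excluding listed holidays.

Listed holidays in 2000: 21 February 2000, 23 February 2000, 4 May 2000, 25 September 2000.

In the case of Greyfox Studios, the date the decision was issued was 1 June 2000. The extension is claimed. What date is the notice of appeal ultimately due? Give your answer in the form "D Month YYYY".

29 September 2000

From 1 June 2000, 28 calendar days later is 29 June 2000.
Since 29 June 2000 is a Thursday and not a holiday, the date is unchanged.
The 3 months extension carries 29 June 2000 to 29 September 2000.
29 September 2000 is a Friday and not a listed holiday, so it stands.
Final deadline: 29 September 2000.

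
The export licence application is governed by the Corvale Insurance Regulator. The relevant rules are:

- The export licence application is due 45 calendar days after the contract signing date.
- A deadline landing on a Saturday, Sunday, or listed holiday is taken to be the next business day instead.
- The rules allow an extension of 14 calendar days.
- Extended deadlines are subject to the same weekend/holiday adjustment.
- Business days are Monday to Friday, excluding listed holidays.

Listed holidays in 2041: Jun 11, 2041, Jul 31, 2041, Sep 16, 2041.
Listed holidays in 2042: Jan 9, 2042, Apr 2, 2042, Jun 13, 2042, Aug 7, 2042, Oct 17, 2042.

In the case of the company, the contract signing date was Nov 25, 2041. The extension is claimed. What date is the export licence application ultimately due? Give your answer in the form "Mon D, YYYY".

45 calendar days after Nov 25, 2041 is Jan 9, 2042.
Jan 9, 2042 is a listed holiday, so it moves to the next business day, Jan 10, 2042 (Friday).
Add the 14 calendar-day extension to Jan 10, 2042: Jan 24, 2042.
Jan 24, 2042 (Friday) is already a business day.
Final deadline: Jan 24, 2042.

Jan 24, 2042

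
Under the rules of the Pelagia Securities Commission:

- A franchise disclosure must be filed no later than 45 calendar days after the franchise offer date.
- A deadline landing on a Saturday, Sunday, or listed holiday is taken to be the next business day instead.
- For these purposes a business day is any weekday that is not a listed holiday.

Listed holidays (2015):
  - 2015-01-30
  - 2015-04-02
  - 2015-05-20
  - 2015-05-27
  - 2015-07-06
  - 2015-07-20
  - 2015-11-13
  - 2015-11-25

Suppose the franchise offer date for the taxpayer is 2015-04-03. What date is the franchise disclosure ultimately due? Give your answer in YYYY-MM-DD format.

From 2015-04-03, 45 calendar days later is 2015-05-18.
2015-05-18 (Monday) is already a business day.
The final due date is 2015-05-18.

2015-05-18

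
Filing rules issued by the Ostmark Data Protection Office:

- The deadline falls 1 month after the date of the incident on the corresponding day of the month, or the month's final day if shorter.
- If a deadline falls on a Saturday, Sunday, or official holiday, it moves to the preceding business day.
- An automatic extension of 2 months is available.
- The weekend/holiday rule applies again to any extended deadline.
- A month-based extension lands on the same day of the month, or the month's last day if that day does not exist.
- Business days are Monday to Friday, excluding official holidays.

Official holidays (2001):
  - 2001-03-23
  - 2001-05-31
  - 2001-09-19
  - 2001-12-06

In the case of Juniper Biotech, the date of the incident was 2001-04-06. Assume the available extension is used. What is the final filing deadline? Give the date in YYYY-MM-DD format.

1 month after 2001-04-06, on the same day of the month, is 2001-05-06.
2001-05-06 falls on a Sunday. Rolling to the preceding business day gives 2001-05-04, a Friday.
Add 2 months to 2001-05-04: 2001-07-04.
2001-07-04 falls on a Wednesday, which is a business day, so no adjustment is needed.
Final deadline: 2001-07-04.

2001-07-04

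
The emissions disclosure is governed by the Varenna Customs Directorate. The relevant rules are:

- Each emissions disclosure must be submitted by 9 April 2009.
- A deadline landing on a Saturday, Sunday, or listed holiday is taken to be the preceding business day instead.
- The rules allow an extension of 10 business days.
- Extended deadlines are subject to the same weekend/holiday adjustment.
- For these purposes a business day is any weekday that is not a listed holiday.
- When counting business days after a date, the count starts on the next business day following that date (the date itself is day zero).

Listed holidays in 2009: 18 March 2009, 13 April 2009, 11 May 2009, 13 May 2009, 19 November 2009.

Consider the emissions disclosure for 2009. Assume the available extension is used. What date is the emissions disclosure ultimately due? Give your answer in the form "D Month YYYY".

Start from the fixed due date, 9 April 2009.
9 April 2009 falls on a Thursday, which is a business day, so no adjustment is needed.
Counting 10 further business days from 9 April 2009 reaches 24 April 2009.
24 April 2009 (Friday) is already a business day.
Deadline: 24 April 2009.

24 April 2009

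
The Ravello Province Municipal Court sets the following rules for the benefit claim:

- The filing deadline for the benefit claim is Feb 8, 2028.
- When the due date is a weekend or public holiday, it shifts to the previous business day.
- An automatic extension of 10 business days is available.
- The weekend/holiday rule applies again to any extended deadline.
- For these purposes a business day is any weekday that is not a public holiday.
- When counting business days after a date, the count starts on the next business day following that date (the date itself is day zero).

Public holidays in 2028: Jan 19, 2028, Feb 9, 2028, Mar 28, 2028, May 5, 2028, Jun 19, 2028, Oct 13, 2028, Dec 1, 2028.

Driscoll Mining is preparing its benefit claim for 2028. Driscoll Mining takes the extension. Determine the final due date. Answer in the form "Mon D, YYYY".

Feb 23, 2028

The stated deadline is Feb 8, 2028.
Feb 8, 2028 is a Tuesday and not a listed holiday, so it stands.
Counting 10 further business days from Feb 8, 2028 reaches Feb 23, 2028.
Feb 23, 2028 falls on a Wednesday, which is a business day, so no adjustment is needed.
Final deadline: Feb 23, 2028.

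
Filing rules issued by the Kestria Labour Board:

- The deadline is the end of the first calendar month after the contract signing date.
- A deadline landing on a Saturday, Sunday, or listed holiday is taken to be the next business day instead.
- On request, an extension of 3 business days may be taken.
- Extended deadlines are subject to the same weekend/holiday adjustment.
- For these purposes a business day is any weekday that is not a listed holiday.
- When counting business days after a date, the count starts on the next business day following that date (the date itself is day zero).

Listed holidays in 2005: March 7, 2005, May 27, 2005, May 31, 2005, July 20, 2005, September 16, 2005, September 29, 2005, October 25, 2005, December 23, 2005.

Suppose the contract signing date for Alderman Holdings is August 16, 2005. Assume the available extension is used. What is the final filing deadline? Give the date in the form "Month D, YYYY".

October 5, 2005

1 month after August 16, 2005 falls in September 2005; the last day of that month is September 30, 2005.
September 30, 2005 is a Friday and not a listed holiday, so it stands.
The 3-business-day extension runs from September 30, 2005 to October 5, 2005.
October 5, 2005 falls on a Wednesday, which is a business day, so no adjustment is needed.
So the filing is due October 5, 2005.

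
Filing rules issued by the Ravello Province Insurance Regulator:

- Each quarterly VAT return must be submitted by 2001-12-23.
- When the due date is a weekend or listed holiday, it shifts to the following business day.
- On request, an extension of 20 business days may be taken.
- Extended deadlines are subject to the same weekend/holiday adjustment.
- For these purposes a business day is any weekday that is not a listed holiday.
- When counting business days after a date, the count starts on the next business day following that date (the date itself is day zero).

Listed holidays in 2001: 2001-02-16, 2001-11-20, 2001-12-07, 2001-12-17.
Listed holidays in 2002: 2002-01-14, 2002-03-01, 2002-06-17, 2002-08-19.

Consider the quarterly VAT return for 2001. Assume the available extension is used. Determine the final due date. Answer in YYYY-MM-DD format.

2002-01-22

The statutory due date is 2001-12-23.
2001-12-23 is a Sunday; the next business day is 2001-12-24 (Monday).
Counting 20 further business days from 2001-12-24 reaches 2002-01-22.
Since 2002-01-22 is a Tuesday and not a holiday, the date is unchanged.
Final deadline: 2002-01-22.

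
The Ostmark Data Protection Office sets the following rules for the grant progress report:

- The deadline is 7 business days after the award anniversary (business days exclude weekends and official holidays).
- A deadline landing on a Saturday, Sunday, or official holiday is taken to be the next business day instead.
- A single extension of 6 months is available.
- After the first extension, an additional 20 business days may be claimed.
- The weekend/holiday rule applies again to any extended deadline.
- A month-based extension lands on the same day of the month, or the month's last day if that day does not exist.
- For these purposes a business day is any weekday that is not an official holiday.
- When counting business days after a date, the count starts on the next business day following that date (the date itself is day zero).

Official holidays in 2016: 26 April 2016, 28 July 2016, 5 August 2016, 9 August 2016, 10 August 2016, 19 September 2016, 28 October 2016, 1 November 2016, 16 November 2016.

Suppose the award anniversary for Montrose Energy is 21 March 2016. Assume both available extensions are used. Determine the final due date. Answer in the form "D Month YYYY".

7 business days after 21 March 2016, excluding weekends and holidays, is 30 March 2016.
30 March 2016 (Wednesday) is already a business day.
Add 6 months to 30 March 2016: 30 September 2016.
30 September 2016 falls on a Friday, which is a business day, so no adjustment is needed.
The 20-business-day extension runs from 30 September 2016 to 31 October 2016.
31 October 2016 falls on a Monday, which is a business day, so no adjustment is needed.
The final due date is 31 October 2016.

31 October 2016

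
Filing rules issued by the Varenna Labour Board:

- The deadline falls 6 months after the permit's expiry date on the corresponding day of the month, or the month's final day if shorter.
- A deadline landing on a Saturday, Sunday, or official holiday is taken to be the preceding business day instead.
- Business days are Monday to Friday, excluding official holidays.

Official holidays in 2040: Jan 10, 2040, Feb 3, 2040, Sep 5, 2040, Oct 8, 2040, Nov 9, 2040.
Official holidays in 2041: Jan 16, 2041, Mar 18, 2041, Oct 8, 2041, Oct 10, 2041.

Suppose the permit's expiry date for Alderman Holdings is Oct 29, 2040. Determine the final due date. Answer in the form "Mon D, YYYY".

6 months after Oct 29, 2040, on the same day of the month, is Apr 29, 2041.
Apr 29, 2041 falls on a Monday, which is a business day, so no adjustment is needed.
Deadline: Apr 29, 2041.

Apr 29, 2041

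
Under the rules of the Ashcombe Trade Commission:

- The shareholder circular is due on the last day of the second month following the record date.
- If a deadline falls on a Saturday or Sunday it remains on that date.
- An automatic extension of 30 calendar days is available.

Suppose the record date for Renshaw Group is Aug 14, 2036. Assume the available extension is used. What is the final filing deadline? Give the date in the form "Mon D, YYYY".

Nov 30, 2036

2 months after Aug 14, 2036 is October 2036; that month ends on Oct 31, 2036.
No adjustment is made for weekends or holidays, so Oct 31, 2036 stands.
With the 30-day extension, Oct 31, 2036 becomes Nov 30, 2036.
No adjustment is made for weekends or holidays, so Nov 30, 2036 stands.
Final deadline: Nov 30, 2036.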